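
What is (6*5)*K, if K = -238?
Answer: -7140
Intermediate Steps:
(6*5)*K = (6*5)*(-238) = 30*(-238) = -7140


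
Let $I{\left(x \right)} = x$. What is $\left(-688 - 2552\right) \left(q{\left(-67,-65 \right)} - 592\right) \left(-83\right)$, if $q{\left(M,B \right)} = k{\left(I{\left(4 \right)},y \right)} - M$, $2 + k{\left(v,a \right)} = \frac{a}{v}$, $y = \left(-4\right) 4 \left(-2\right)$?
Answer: $-139569480$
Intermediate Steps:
$y = 32$ ($y = \left(-16\right) \left(-2\right) = 32$)
$k{\left(v,a \right)} = -2 + \frac{a}{v}$
$q{\left(M,B \right)} = 6 - M$ ($q{\left(M,B \right)} = \left(-2 + \frac{32}{4}\right) - M = \left(-2 + 32 \cdot \frac{1}{4}\right) - M = \left(-2 + 8\right) - M = 6 - M$)
$\left(-688 - 2552\right) \left(q{\left(-67,-65 \right)} - 592\right) \left(-83\right) = \left(-688 - 2552\right) \left(\left(6 - -67\right) - 592\right) \left(-83\right) = - 3240 \left(\left(6 + 67\right) - 592\right) \left(-83\right) = - 3240 \left(73 - 592\right) \left(-83\right) = \left(-3240\right) \left(-519\right) \left(-83\right) = 1681560 \left(-83\right) = -139569480$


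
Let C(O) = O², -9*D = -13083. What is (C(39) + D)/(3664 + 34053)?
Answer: 8924/113151 ≈ 0.078868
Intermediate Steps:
D = 4361/3 (D = -⅑*(-13083) = 4361/3 ≈ 1453.7)
(C(39) + D)/(3664 + 34053) = (39² + 4361/3)/(3664 + 34053) = (1521 + 4361/3)/37717 = (8924/3)*(1/37717) = 8924/113151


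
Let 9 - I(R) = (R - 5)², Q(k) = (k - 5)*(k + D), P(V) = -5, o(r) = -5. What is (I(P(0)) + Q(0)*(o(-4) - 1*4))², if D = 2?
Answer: 1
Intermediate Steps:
Q(k) = (-5 + k)*(2 + k) (Q(k) = (k - 5)*(k + 2) = (-5 + k)*(2 + k))
I(R) = 9 - (-5 + R)² (I(R) = 9 - (R - 5)² = 9 - (-5 + R)²)
(I(P(0)) + Q(0)*(o(-4) - 1*4))² = ((9 - (-5 - 5)²) + (-10 + 0² - 3*0)*(-5 - 1*4))² = ((9 - 1*(-10)²) + (-10 + 0 + 0)*(-5 - 4))² = ((9 - 1*100) - 10*(-9))² = ((9 - 100) + 90)² = (-91 + 90)² = (-1)² = 1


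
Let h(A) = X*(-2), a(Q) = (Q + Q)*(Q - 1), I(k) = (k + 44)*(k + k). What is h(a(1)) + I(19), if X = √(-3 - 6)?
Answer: 2394 - 6*I ≈ 2394.0 - 6.0*I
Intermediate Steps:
I(k) = 2*k*(44 + k) (I(k) = (44 + k)*(2*k) = 2*k*(44 + k))
X = 3*I (X = √(-9) = 3*I ≈ 3.0*I)
a(Q) = 2*Q*(-1 + Q) (a(Q) = (2*Q)*(-1 + Q) = 2*Q*(-1 + Q))
h(A) = -6*I (h(A) = (3*I)*(-2) = -6*I)
h(a(1)) + I(19) = -6*I + 2*19*(44 + 19) = -6*I + 2*19*63 = -6*I + 2394 = 2394 - 6*I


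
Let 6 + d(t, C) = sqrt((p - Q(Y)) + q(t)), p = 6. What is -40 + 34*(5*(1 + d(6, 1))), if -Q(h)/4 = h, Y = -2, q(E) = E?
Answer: -550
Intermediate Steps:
Q(h) = -4*h
d(t, C) = -6 + sqrt(-2 + t) (d(t, C) = -6 + sqrt((6 - (-4)*(-2)) + t) = -6 + sqrt((6 - 1*8) + t) = -6 + sqrt((6 - 8) + t) = -6 + sqrt(-2 + t))
-40 + 34*(5*(1 + d(6, 1))) = -40 + 34*(5*(1 + (-6 + sqrt(-2 + 6)))) = -40 + 34*(5*(1 + (-6 + sqrt(4)))) = -40 + 34*(5*(1 + (-6 + 2))) = -40 + 34*(5*(1 - 4)) = -40 + 34*(5*(-3)) = -40 + 34*(-15) = -40 - 510 = -550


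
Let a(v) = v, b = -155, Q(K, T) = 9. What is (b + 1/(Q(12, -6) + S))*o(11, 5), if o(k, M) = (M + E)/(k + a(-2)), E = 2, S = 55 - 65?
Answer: -364/3 ≈ -121.33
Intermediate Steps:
S = -10
o(k, M) = (2 + M)/(-2 + k) (o(k, M) = (M + 2)/(k - 2) = (2 + M)/(-2 + k))
(b + 1/(Q(12, -6) + S))*o(11, 5) = (-155 + 1/(9 - 10))*((2 + 5)/(-2 + 11)) = (-155 + 1/(-1))*(7/9) = (-155 - 1)*((⅑)*7) = -156*7/9 = -364/3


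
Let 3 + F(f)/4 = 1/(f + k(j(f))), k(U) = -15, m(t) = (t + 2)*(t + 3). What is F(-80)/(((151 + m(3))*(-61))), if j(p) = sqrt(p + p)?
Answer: 1144/1048895 ≈ 0.0010907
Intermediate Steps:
j(p) = sqrt(2)*sqrt(p) (j(p) = sqrt(2*p) = sqrt(2)*sqrt(p))
m(t) = (2 + t)*(3 + t)
F(f) = -12 + 4/(-15 + f) (F(f) = -12 + 4/(f - 15) = -12 + 4/(-15 + f))
F(-80)/(((151 + m(3))*(-61))) = (4*(46 - 3*(-80))/(-15 - 80))/(((151 + (6 + 3**2 + 5*3))*(-61))) = (4*(46 + 240)/(-95))/(((151 + (6 + 9 + 15))*(-61))) = (4*(-1/95)*286)/(((151 + 30)*(-61))) = -1144/(95*(181*(-61))) = -1144/95/(-11041) = -1144/95*(-1/11041) = 1144/1048895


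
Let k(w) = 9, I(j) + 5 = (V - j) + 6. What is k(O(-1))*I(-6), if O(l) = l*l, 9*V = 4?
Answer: 67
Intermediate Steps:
V = 4/9 (V = (⅑)*4 = 4/9 ≈ 0.44444)
O(l) = l²
I(j) = 13/9 - j (I(j) = -5 + ((4/9 - j) + 6) = -5 + (58/9 - j) = 13/9 - j)
k(O(-1))*I(-6) = 9*(13/9 - 1*(-6)) = 9*(13/9 + 6) = 9*(67/9) = 67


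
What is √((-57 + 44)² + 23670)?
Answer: √23839 ≈ 154.40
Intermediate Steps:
√((-57 + 44)² + 23670) = √((-13)² + 23670) = √(169 + 23670) = √23839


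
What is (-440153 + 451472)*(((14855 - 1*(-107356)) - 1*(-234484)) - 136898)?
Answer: 2487882243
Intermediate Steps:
(-440153 + 451472)*(((14855 - 1*(-107356)) - 1*(-234484)) - 136898) = 11319*(((14855 + 107356) + 234484) - 136898) = 11319*((122211 + 234484) - 136898) = 11319*(356695 - 136898) = 11319*219797 = 2487882243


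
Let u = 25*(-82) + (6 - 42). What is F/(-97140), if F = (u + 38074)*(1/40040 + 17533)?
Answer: -2105361941679/324123800 ≈ -6495.5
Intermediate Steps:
u = -2086 (u = -2050 - 36 = -2086)
F = 6316085825037/10010 (F = (-2086 + 38074)*(1/40040 + 17533) = 35988*(1/40040 + 17533) = 35988*(702021321/40040) = 6316085825037/10010 ≈ 6.3098e+8)
F/(-97140) = (6316085825037/10010)/(-97140) = (6316085825037/10010)*(-1/97140) = -2105361941679/324123800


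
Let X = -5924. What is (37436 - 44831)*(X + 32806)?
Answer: -198792390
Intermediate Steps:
(37436 - 44831)*(X + 32806) = (37436 - 44831)*(-5924 + 32806) = -7395*26882 = -198792390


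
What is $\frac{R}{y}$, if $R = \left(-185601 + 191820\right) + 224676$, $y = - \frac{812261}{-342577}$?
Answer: $\frac{2727562635}{28009} \approx 97382.0$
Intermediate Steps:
$y = \frac{28009}{11813}$ ($y = \left(-812261\right) \left(- \frac{1}{342577}\right) = \frac{28009}{11813} \approx 2.371$)
$R = 230895$ ($R = 6219 + 224676 = 230895$)
$\frac{R}{y} = \frac{230895}{\frac{28009}{11813}} = 230895 \cdot \frac{11813}{28009} = \frac{2727562635}{28009}$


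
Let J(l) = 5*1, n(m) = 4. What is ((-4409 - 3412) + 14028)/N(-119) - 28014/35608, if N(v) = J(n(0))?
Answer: 110439393/89020 ≈ 1240.6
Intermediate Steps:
J(l) = 5
N(v) = 5
((-4409 - 3412) + 14028)/N(-119) - 28014/35608 = ((-4409 - 3412) + 14028)/5 - 28014/35608 = (-7821 + 14028)*(⅕) - 28014*1/35608 = 6207*(⅕) - 14007/17804 = 6207/5 - 14007/17804 = 110439393/89020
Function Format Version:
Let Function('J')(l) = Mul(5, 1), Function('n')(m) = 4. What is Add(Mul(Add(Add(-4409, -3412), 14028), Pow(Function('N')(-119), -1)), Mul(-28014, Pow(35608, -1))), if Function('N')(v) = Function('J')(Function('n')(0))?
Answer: Rational(110439393, 89020) ≈ 1240.6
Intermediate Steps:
Function('J')(l) = 5
Function('N')(v) = 5
Add(Mul(Add(Add(-4409, -3412), 14028), Pow(Function('N')(-119), -1)), Mul(-28014, Pow(35608, -1))) = Add(Mul(Add(Add(-4409, -3412), 14028), Pow(5, -1)), Mul(-28014, Pow(35608, -1))) = Add(Mul(Add(-7821, 14028), Rational(1, 5)), Mul(-28014, Rational(1, 35608))) = Add(Mul(6207, Rational(1, 5)), Rational(-14007, 17804)) = Add(Rational(6207, 5), Rational(-14007, 17804)) = Rational(110439393, 89020)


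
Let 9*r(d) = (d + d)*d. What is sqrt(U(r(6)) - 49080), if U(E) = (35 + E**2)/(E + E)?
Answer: I*sqrt(785181)/4 ≈ 221.53*I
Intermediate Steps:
r(d) = 2*d**2/9 (r(d) = ((d + d)*d)/9 = ((2*d)*d)/9 = (2*d**2)/9 = 2*d**2/9)
U(E) = (35 + E**2)/(2*E) (U(E) = (35 + E**2)/((2*E)) = (35 + E**2)*(1/(2*E)) = (35 + E**2)/(2*E))
sqrt(U(r(6)) - 49080) = sqrt((35 + ((2/9)*6**2)**2)/(2*(((2/9)*6**2))) - 49080) = sqrt((35 + ((2/9)*36)**2)/(2*(((2/9)*36))) - 49080) = sqrt((1/2)*(35 + 8**2)/8 - 49080) = sqrt((1/2)*(1/8)*(35 + 64) - 49080) = sqrt((1/2)*(1/8)*99 - 49080) = sqrt(99/16 - 49080) = sqrt(-785181/16) = I*sqrt(785181)/4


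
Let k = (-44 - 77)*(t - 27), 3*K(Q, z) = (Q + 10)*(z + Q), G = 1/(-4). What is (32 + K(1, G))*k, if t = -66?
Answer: 1564167/4 ≈ 3.9104e+5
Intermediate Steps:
G = -1/4 ≈ -0.25000
K(Q, z) = (10 + Q)*(Q + z)/3 (K(Q, z) = ((Q + 10)*(z + Q))/3 = ((10 + Q)*(Q + z))/3 = (10 + Q)*(Q + z)/3)
k = 11253 (k = (-44 - 77)*(-66 - 27) = -121*(-93) = 11253)
(32 + K(1, G))*k = (32 + ((1/3)*1**2 + (10/3)*1 + (10/3)*(-1/4) + (1/3)*1*(-1/4)))*11253 = (32 + ((1/3)*1 + 10/3 - 5/6 - 1/12))*11253 = (32 + (1/3 + 10/3 - 5/6 - 1/12))*11253 = (32 + 11/4)*11253 = (139/4)*11253 = 1564167/4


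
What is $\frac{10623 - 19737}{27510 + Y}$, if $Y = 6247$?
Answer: $- \frac{9114}{33757} \approx -0.26999$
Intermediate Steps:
$\frac{10623 - 19737}{27510 + Y} = \frac{10623 - 19737}{27510 + 6247} = - \frac{9114}{33757}$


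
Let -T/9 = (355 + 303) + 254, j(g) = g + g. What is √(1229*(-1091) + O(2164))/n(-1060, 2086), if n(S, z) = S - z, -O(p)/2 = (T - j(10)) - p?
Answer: -I*√1320055/3146 ≈ -0.36521*I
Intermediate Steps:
j(g) = 2*g
T = -8208 (T = -9*((355 + 303) + 254) = -9*(658 + 254) = -9*912 = -8208)
O(p) = 16456 + 2*p (O(p) = -2*((-8208 - 2*10) - p) = -2*((-8208 - 1*20) - p) = -2*((-8208 - 20) - p) = -2*(-8228 - p) = 16456 + 2*p)
√(1229*(-1091) + O(2164))/n(-1060, 2086) = √(1229*(-1091) + (16456 + 2*2164))/(-1060 - 1*2086) = √(-1340839 + (16456 + 4328))/(-1060 - 2086) = √(-1340839 + 20784)/(-3146) = √(-1320055)*(-1/3146) = (I*√1320055)*(-1/3146) = -I*√1320055/3146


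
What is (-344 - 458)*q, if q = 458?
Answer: -367316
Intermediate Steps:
(-344 - 458)*q = (-344 - 458)*458 = -802*458 = -367316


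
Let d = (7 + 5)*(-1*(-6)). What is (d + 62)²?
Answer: 17956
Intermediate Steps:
d = 72 (d = 12*6 = 72)
(d + 62)² = (72 + 62)² = 134² = 17956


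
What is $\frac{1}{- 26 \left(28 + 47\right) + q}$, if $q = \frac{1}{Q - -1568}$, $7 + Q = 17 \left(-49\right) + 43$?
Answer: $- \frac{771}{1503449} \approx -0.00051282$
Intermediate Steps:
$Q = -797$ ($Q = -7 + \left(17 \left(-49\right) + 43\right) = -7 + \left(-833 + 43\right) = -7 - 790 = -797$)
$q = \frac{1}{771}$ ($q = \frac{1}{-797 - -1568} = \frac{1}{-797 + 1568} = \frac{1}{771} \approx 0.001297$)
$\frac{1}{- 26 \left(28 + 47\right) + q} = \frac{1}{- 26 \left(28 + 47\right) + \frac{1}{771}} = \frac{1}{\left(-26\right) 75 + \frac{1}{771}} = \frac{1}{-1950 + \frac{1}{771}} = \frac{1}{- \frac{1503449}{771}} = - \frac{771}{1503449}$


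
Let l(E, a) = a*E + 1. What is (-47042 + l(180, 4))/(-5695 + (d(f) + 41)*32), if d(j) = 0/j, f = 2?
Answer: 46321/4383 ≈ 10.568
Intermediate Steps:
d(j) = 0
l(E, a) = 1 + E*a (l(E, a) = E*a + 1 = 1 + E*a)
(-47042 + l(180, 4))/(-5695 + (d(f) + 41)*32) = (-47042 + (1 + 180*4))/(-5695 + (0 + 41)*32) = (-47042 + (1 + 720))/(-5695 + 41*32) = (-47042 + 721)/(-5695 + 1312) = -46321/(-4383) = -46321*(-1/4383) = 46321/4383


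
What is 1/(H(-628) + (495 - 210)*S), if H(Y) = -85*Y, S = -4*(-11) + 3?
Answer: 1/66775 ≈ 1.4976e-5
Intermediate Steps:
S = 47 (S = 44 + 3 = 47)
1/(H(-628) + (495 - 210)*S) = 1/(-85*(-628) + (495 - 210)*47) = 1/(53380 + 285*47) = 1/(53380 + 13395) = 1/66775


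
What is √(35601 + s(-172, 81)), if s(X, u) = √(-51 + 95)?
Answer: √(35601 + 2*√11) ≈ 188.70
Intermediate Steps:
s(X, u) = 2*√11 (s(X, u) = √44 = 2*√11)
√(35601 + s(-172, 81)) = √(35601 + 2*√11)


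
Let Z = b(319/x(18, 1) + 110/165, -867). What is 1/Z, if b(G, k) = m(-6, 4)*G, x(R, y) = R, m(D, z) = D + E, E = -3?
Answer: -2/331 ≈ -0.0060423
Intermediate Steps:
m(D, z) = -3 + D (m(D, z) = D - 3 = -3 + D)
b(G, k) = -9*G (b(G, k) = (-3 - 6)*G = -9*G)
Z = -331/2 (Z = -9*(319/18 + 110/165) = -9*(319*(1/18) + 110*(1/165)) = -9*(319/18 + 2/3) = -9*331/18 = -331/2 ≈ -165.50)
1/Z = 1/(-331/2) = -2/331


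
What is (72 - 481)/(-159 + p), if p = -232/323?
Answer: 132107/51589 ≈ 2.5608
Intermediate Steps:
p = -232/323 (p = -232*1/323 = -232/323 ≈ -0.71827)
(72 - 481)/(-159 + p) = (72 - 481)/(-159 - 232/323) = -409/(-51589/323) = -409*(-323/51589) = 132107/51589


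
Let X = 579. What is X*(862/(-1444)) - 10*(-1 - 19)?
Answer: -105149/722 ≈ -145.64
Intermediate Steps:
X*(862/(-1444)) - 10*(-1 - 19) = 579*(862/(-1444)) - 10*(-1 - 19) = 579*(862*(-1/1444)) - 10*(-20) = 579*(-431/722) + 200 = -249549/722 + 200 = -105149/722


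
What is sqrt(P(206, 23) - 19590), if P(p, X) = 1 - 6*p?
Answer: 35*I*sqrt(17) ≈ 144.31*I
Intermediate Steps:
sqrt(P(206, 23) - 19590) = sqrt((1 - 6*206) - 19590) = sqrt((1 - 1236) - 19590) = sqrt(-1235 - 19590) = sqrt(-20825) = 35*I*sqrt(17)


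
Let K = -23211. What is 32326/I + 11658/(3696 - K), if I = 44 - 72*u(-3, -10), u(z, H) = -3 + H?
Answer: 20981441/627830 ≈ 33.419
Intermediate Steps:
I = 980 (I = 44 - 72*(-3 - 10) = 44 - 72*(-13) = 44 + 936 = 980)
32326/I + 11658/(3696 - K) = 32326/980 + 11658/(3696 - 1*(-23211)) = 32326*(1/980) + 11658/(3696 + 23211) = 2309/70 + 11658/26907 = 2309/70 + 11658*(1/26907) = 2309/70 + 3886/8969 = 20981441/627830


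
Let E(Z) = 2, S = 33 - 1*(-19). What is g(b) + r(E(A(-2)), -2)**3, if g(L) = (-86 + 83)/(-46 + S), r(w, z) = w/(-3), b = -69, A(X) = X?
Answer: -43/54 ≈ -0.79630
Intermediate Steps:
S = 52 (S = 33 + 19 = 52)
r(w, z) = -w/3 (r(w, z) = w*(-1/3) = -w/3)
g(L) = -1/2 (g(L) = (-86 + 83)/(-46 + 52) = -3/6 = -3*1/6 = -1/2)
g(b) + r(E(A(-2)), -2)**3 = -1/2 + (-1/3*2)**3 = -1/2 + (-2/3)**3 = -1/2 - 8/27 = -43/54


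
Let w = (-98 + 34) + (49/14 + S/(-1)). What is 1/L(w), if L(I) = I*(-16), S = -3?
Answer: 1/920 ≈ 0.0010870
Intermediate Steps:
w = -115/2 (w = (-98 + 34) + (49/14 - 3/(-1)) = -64 + (49*(1/14) - 3*(-1)) = -64 + (7/2 + 3) = -64 + 13/2 = -115/2 ≈ -57.500)
L(I) = -16*I
1/L(w) = 1/(-16*(-115/2)) = 1/920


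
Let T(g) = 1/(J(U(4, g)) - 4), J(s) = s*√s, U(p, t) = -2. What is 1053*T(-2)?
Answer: -351/2 + 351*I*√2/4 ≈ -175.5 + 124.1*I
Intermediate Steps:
J(s) = s^(3/2)
T(g) = 1/(-4 - 2*I*√2) (T(g) = 1/((-2)^(3/2) - 4) = 1/(-2*I*√2 - 4) = 1/(-4 - 2*I*√2))
1053*T(-2) = 1053*(I/(2*(√2 - 2*I))) = 1053*I/(2*(√2 - 2*I))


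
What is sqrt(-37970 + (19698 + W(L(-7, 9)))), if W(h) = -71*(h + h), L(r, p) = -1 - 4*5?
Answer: I*sqrt(15290) ≈ 123.65*I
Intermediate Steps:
L(r, p) = -21 (L(r, p) = -1 - 20 = -21)
W(h) = -142*h
sqrt(-37970 + (19698 + W(L(-7, 9)))) = sqrt(-37970 + (19698 - 142*(-21))) = sqrt(-37970 + (19698 + 2982)) = sqrt(-37970 + 22680) = sqrt(-15290) = I*sqrt(15290)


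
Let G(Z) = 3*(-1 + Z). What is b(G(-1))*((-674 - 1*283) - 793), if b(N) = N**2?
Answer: -63000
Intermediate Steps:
G(Z) = -3 + 3*Z
b(G(-1))*((-674 - 1*283) - 793) = (-3 + 3*(-1))**2*((-674 - 1*283) - 793) = (-3 - 3)**2*((-674 - 283) - 793) = (-6)**2*(-957 - 793) = 36*(-1750) = -63000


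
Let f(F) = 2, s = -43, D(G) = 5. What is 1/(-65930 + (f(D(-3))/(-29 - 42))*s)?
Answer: -71/4680944 ≈ -1.5168e-5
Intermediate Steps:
1/(-65930 + (f(D(-3))/(-29 - 42))*s) = 1/(-65930 + (2/(-29 - 42))*(-43)) = 1/(-65930 + (2/(-71))*(-43)) = 1/(-65930 + (2*(-1/71))*(-43)) = 1/(-65930 - 2/71*(-43)) = 1/(-65930 + 86/71) = 1/(-4680944/71) = -71/4680944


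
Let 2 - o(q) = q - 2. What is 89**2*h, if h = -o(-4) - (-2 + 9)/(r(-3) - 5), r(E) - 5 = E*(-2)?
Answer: -435655/6 ≈ -72609.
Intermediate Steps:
o(q) = 4 - q (o(q) = 2 - (q - 2) = 2 - (-2 + q) = 2 + (2 - q) = 4 - q)
r(E) = 5 - 2*E (r(E) = 5 + E*(-2) = 5 - 2*E)
h = -55/6 (h = -(4 - 1*(-4)) - (-2 + 9)/((5 - 2*(-3)) - 5) = -(4 + 4) - 7/((5 + 6) - 5) = -1*8 - 7/(11 - 5) = -8 - 7/6 = -55/6 ≈ -9.1667)
89**2*h = 89**2*(-55/6) = 7921*(-55/6) = -435655/6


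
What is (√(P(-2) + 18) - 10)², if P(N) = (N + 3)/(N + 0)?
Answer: (20 - √70)²/4 ≈ 33.834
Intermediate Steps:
P(N) = (3 + N)/N
(√(P(-2) + 18) - 10)² = (√((3 - 2)/(-2) + 18) - 10)² = (√(-½*1 + 18) - 10)² = (√(-½ + 18) - 10)² = (√(35/2) - 10)² = (√70/2 - 10)² = (-10 + √70/2)²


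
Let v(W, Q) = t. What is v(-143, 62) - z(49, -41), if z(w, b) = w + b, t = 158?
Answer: 150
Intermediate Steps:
v(W, Q) = 158
z(w, b) = b + w
v(-143, 62) - z(49, -41) = 158 - (-41 + 49) = 158 - 1*8 = 158 - 8 = 150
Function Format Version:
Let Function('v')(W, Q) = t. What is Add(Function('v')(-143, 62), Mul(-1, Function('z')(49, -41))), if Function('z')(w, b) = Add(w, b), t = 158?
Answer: 150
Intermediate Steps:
Function('v')(W, Q) = 158
Function('z')(w, b) = Add(b, w)
Add(Function('v')(-143, 62), Mul(-1, Function('z')(49, -41))) = Add(158, Mul(-1, Add(-41, 49))) = Add(158, Mul(-1, 8)) = Add(158, -8) = 150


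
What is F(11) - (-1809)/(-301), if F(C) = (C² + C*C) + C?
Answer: 74344/301 ≈ 246.99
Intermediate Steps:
F(C) = C + 2*C² (F(C) = (C² + C²) + C = 2*C² + C = C + 2*C²)
F(11) - (-1809)/(-301) = 11*(1 + 2*11) - (-1809)/(-301) = 11*(1 + 22) - (-1809)*(-1)/301 = 11*23 - 1*1809/301 = 253 - 1809/301 = 74344/301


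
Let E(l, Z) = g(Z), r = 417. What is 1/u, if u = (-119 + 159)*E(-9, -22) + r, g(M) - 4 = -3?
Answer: 1/457 ≈ 0.0021882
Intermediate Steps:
g(M) = 1 (g(M) = 4 - 3 = 1)
E(l, Z) = 1
u = 457 (u = (-119 + 159)*1 + 417 = 40*1 + 417 = 40 + 417 = 457)
1/u = 1/457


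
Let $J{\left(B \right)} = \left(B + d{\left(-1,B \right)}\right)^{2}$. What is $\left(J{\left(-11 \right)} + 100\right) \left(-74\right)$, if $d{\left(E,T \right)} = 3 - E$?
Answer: $-11026$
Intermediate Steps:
$J{\left(B \right)} = \left(4 + B\right)^{2}$ ($J{\left(B \right)} = \left(B + \left(3 - -1\right)\right)^{2} = \left(B + \left(3 + 1\right)\right)^{2} = \left(B + 4\right)^{2} = \left(4 + B\right)^{2}$)
$\left(J{\left(-11 \right)} + 100\right) \left(-74\right) = \left(\left(4 - 11\right)^{2} + 100\right) \left(-74\right) = \left(\left(-7\right)^{2} + 100\right) \left(-74\right) = \left(49 + 100\right) \left(-74\right) = 149 \left(-74\right) = -11026$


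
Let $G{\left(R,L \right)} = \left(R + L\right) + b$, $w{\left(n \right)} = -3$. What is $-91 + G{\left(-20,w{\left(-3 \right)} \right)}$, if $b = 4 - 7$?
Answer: $-117$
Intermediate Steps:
$b = -3$
$G{\left(R,L \right)} = -3 + L + R$ ($G{\left(R,L \right)} = \left(R + L\right) - 3 = \left(L + R\right) - 3 = -3 + L + R$)
$-91 + G{\left(-20,w{\left(-3 \right)} \right)} = -91 - 26 = -117$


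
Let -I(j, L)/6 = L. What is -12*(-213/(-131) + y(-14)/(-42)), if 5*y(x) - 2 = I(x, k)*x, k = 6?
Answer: 43112/4585 ≈ 9.4028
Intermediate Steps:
I(j, L) = -6*L
y(x) = ⅖ - 36*x/5 (y(x) = ⅖ + ((-6*6)*x)/5 = ⅖ + (-36*x)/5 = ⅖ - 36*x/5)
-12*(-213/(-131) + y(-14)/(-42)) = -12*(-213/(-131) + (⅖ - 36/5*(-14))/(-42)) = -12*(-213*(-1/131) + (⅖ + 504/5)*(-1/42)) = -12*(213/131 + (506/5)*(-1/42)) = -12*(213/131 - 253/105) = -12*(-10778/13755) = 43112/4585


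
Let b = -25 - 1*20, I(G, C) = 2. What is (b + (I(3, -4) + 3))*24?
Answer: -960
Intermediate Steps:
b = -45 (b = -25 - 20 = -45)
(b + (I(3, -4) + 3))*24 = (-45 + (2 + 3))*24 = (-45 + 5)*24 = -40*24 = -960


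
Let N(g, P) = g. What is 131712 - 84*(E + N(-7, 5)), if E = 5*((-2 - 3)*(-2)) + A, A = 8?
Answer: 127428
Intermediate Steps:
E = 58 (E = 5*((-2 - 3)*(-2)) + 8 = 5*(-5*(-2)) + 8 = 5*10 + 8 = 50 + 8 = 58)
131712 - 84*(E + N(-7, 5)) = 131712 - 84*(58 - 7) = 131712 - 84*51 = 131712 - 4284 = 127428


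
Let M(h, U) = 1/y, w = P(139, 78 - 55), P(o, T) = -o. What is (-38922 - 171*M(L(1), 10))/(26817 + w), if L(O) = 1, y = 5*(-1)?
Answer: -194439/133390 ≈ -1.4577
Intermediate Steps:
y = -5
w = -139 (w = -1*139 = -139)
M(h, U) = -1/5 (M(h, U) = 1/(-5) = -1/5)
(-38922 - 171*M(L(1), 10))/(26817 + w) = (-38922 - 171*(-1/5))/(26817 - 139) = (-38922 + 171/5)/26678 = -194439/5*1/26678 = -194439/133390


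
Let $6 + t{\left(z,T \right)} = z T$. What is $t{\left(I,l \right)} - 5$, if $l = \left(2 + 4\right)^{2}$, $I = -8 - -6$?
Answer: $-83$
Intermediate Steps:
$I = -2$ ($I = -8 + 6 = -2$)
$l = 36$ ($l = 6^{2} = 36$)
$t{\left(z,T \right)} = -6 + T z$ ($t{\left(z,T \right)} = -6 + z T = -6 + T z$)
$t{\left(I,l \right)} - 5 = \left(-6 + 36 \left(-2\right)\right) - 5 = \left(-6 - 72\right) - 5 = -78 - 5 = -83$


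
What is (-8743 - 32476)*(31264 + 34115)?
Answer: -2694857001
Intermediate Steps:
(-8743 - 32476)*(31264 + 34115) = -41219*65379 = -2694857001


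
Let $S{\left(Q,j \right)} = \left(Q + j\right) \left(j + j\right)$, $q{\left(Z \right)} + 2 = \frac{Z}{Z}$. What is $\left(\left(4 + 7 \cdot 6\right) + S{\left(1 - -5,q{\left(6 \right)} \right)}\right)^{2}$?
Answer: $1296$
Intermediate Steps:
$q{\left(Z \right)} = -1$ ($q{\left(Z \right)} = -2 + \frac{Z}{Z} = -2 + 1 = -1$)
$S{\left(Q,j \right)} = 2 j \left(Q + j\right)$ ($S{\left(Q,j \right)} = \left(Q + j\right) 2 j = 2 j \left(Q + j\right)$)
$\left(\left(4 + 7 \cdot 6\right) + S{\left(1 - -5,q{\left(6 \right)} \right)}\right)^{2} = \left(\left(4 + 7 \cdot 6\right) + 2 \left(-1\right) \left(\left(1 - -5\right) - 1\right)\right)^{2} = \left(\left(4 + 42\right) + 2 \left(-1\right) \left(\left(1 + 5\right) - 1\right)\right)^{2} = \left(46 + 2 \left(-1\right) \left(6 - 1\right)\right)^{2} = \left(46 + 2 \left(-1\right) 5\right)^{2} = \left(46 - 10\right)^{2} = 36^{2} = 1296$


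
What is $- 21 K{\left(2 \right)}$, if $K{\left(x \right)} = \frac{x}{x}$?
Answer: $-21$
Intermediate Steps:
$K{\left(x \right)} = 1$
$- 21 K{\left(2 \right)} = \left(-21\right) 1 = -21$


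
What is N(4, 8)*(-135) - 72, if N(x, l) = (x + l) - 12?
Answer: -72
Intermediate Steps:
N(x, l) = -12 + l + x (N(x, l) = (l + x) - 12 = -12 + l + x)
N(4, 8)*(-135) - 72 = (-12 + 8 + 4)*(-135) - 72 = 0*(-135) - 72 = 0 - 72 = -72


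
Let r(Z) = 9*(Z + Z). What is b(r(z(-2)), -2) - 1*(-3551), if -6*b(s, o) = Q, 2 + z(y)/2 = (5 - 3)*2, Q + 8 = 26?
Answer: 3548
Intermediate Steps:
Q = 18 (Q = -8 + 26 = 18)
z(y) = 4 (z(y) = -4 + 2*((5 - 3)*2) = -4 + 2*(2*2) = -4 + 2*4 = -4 + 8 = 4)
r(Z) = 18*Z (r(Z) = 9*(2*Z) = 18*Z)
b(s, o) = -3 (b(s, o) = -⅙*18 = -3)
b(r(z(-2)), -2) - 1*(-3551) = -3 - 1*(-3551) = -3 + 3551 = 3548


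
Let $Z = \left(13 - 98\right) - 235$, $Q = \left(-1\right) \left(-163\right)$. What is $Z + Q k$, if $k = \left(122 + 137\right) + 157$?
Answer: $67488$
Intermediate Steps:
$k = 416$ ($k = 259 + 157 = 416$)
$Q = 163$
$Z = -320$ ($Z = -85 - 235 = -320$)
$Z + Q k = -320 + 163 \cdot 416 = -320 + 67808 = 67488$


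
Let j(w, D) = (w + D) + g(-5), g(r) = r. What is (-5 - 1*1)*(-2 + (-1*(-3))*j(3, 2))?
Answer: 12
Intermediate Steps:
j(w, D) = -5 + D + w (j(w, D) = (w + D) - 5 = (D + w) - 5 = -5 + D + w)
(-5 - 1*1)*(-2 + (-1*(-3))*j(3, 2)) = (-5 - 1*1)*(-2 + (-1*(-3))*(-5 + 2 + 3)) = (-5 - 1)*(-2 + 3*0) = -6*(-2 + 0) = -6*(-2) = 12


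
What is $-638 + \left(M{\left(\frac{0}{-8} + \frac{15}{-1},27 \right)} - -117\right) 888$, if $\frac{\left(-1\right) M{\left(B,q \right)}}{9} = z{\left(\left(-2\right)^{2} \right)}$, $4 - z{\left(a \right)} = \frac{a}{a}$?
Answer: $79282$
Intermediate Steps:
$z{\left(a \right)} = 3$ ($z{\left(a \right)} = 4 - \frac{a}{a} = 4 - 1 = 3$)
$M{\left(B,q \right)} = -27$ ($M{\left(B,q \right)} = \left(-9\right) 3 = -27$)
$-638 + \left(M{\left(\frac{0}{-8} + \frac{15}{-1},27 \right)} - -117\right) 888 = -638 + \left(-27 - -117\right) 888 = -638 + \left(-27 + 117\right) 888 = -638 + 90 \cdot 888 = -638 + 79920 = 79282$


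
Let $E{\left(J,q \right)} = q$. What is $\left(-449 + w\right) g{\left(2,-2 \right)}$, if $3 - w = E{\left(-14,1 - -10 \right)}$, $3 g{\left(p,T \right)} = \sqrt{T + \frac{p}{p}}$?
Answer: $- \frac{457 i}{3} \approx - 152.33 i$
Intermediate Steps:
$g{\left(p,T \right)} = \frac{\sqrt{1 + T}}{3}$ ($g{\left(p,T \right)} = \frac{\sqrt{T + \frac{p}{p}}}{3} = \frac{\sqrt{T + 1}}{3} = \frac{\sqrt{1 + T}}{3}$)
$w = -8$ ($w = 3 - \left(1 - -10\right) = 3 - \left(1 + 10\right) = 3 - 11 = -8$)
$\left(-449 + w\right) g{\left(2,-2 \right)} = \left(-449 - 8\right) \frac{\sqrt{1 - 2}}{3} = - 457 \frac{\sqrt{-1}}{3} = - 457 \frac{i}{3} = - \frac{457 i}{3}$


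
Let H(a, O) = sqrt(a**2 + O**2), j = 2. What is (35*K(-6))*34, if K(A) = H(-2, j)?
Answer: 2380*sqrt(2) ≈ 3365.8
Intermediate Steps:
H(a, O) = sqrt(O**2 + a**2)
K(A) = 2*sqrt(2) (K(A) = sqrt(2**2 + (-2)**2) = sqrt(4 + 4) = sqrt(8) = 2*sqrt(2))
(35*K(-6))*34 = (35*(2*sqrt(2)))*34 = (70*sqrt(2))*34 = 2380*sqrt(2)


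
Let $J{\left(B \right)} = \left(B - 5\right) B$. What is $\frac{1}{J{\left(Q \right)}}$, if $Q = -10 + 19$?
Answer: $\frac{1}{36} \approx 0.027778$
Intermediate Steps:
$Q = 9$
$J{\left(B \right)} = B \left(-5 + B\right)$ ($J{\left(B \right)} = \left(-5 + B\right) B = B \left(-5 + B\right)$)
$\frac{1}{J{\left(Q \right)}} = \frac{1}{9 \left(-5 + 9\right)} = \frac{1}{9 \cdot 4} = \frac{1}{36}$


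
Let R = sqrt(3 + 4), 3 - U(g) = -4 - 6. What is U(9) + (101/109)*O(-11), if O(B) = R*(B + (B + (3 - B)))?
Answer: 13 - 808*sqrt(7)/109 ≈ -6.6125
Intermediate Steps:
U(g) = 13 (U(g) = 3 - (-4 - 6) = 3 - 1*(-10) = 3 + 10 = 13)
R = sqrt(7) ≈ 2.6458
O(B) = sqrt(7)*(3 + B) (O(B) = sqrt(7)*(B + (B + (3 - B))) = sqrt(7)*(B + 3) = sqrt(7)*(3 + B))
U(9) + (101/109)*O(-11) = 13 + (101/109)*(sqrt(7)*(3 - 11)) = 13 + (101*(1/109))*(sqrt(7)*(-8)) = 13 + 101*(-8*sqrt(7))/109 = 13 - 808*sqrt(7)/109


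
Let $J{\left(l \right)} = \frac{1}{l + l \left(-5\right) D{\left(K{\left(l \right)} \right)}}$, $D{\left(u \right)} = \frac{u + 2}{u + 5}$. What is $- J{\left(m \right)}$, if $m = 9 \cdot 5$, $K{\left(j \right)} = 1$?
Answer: $\frac{2}{135} \approx 0.014815$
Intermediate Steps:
$D{\left(u \right)} = \frac{2 + u}{5 + u}$
$m = 45$
$J{\left(l \right)} = - \frac{2}{3 l}$ ($J{\left(l \right)} = \frac{1}{l + l \left(-5\right) \frac{2 + 1}{5 + 1}} = \frac{1}{l + - 5 l \frac{1}{6} \cdot 3} = \frac{1}{l + - 5 l \frac{1}{2}} = \frac{1}{l - \frac{5 l}{2}} = \frac{1}{\left(- \frac{3}{2}\right) l} = - \frac{2}{3 l}$)
$- J{\left(m \right)} = - \frac{-2}{3 \cdot 45} = \left(-1\right) \left(- \frac{2}{135}\right) = \frac{2}{135}$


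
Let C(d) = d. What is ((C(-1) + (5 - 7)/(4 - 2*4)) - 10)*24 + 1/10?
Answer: -2519/10 ≈ -251.90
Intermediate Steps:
((C(-1) + (5 - 7)/(4 - 2*4)) - 10)*24 + 1/10 = ((-1 + (5 - 7)/(4 - 2*4)) - 10)*24 + 1/10 = ((-1 - 2/(4 - 8)) - 10)*24 + ⅒ = ((-1 - 2/(-4)) - 10)*24 + ⅒ = ((-1 - 2*(-¼)) - 10)*24 + ⅒ = ((-1 + ½) - 10)*24 + ⅒ = (-½ - 10)*24 + ⅒ = -21/2*24 + ⅒ = -252 + ⅒ = -2519/10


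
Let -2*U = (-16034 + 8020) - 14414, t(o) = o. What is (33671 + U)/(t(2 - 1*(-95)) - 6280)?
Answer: -44885/6183 ≈ -7.2594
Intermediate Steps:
U = 11214 (U = -((-16034 + 8020) - 14414)/2 = -(-8014 - 14414)/2 = -½*(-22428) = 11214)
(33671 + U)/(t(2 - 1*(-95)) - 6280) = (33671 + 11214)/((2 - 1*(-95)) - 6280) = 44885/((2 + 95) - 6280) = 44885/(97 - 6280) = 44885/(-6183) = 44885*(-1/6183) = -44885/6183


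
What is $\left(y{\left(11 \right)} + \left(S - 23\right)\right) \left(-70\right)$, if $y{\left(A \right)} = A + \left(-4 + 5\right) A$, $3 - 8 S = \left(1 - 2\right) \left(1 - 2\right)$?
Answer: $\frac{105}{2} \approx 52.5$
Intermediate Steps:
$S = \frac{1}{4}$ ($S = \frac{3}{8} - \frac{\left(1 - 2\right) \left(1 - 2\right)}{8} = \frac{3}{8} - \frac{\left(-1\right) \left(1 - 2\right)}{8} = \frac{3}{8} - \frac{\left(-1\right) \left(-1\right)}{8} = \frac{3}{8} - \frac{1}{8} = \frac{1}{4} \approx 0.25$)
$y{\left(A \right)} = 2 A$ ($y{\left(A \right)} = A + 1 A = A + A = 2 A$)
$\left(y{\left(11 \right)} + \left(S - 23\right)\right) \left(-70\right) = \left(2 \cdot 11 + \left(\frac{1}{4} - 23\right)\right) \left(-70\right) = \left(22 - \frac{91}{4}\right) \left(-70\right) = \left(- \frac{3}{4}\right) \left(-70\right) = \frac{105}{2}$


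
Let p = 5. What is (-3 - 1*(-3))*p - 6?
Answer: -6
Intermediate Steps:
(-3 - 1*(-3))*p - 6 = (-3 - 1*(-3))*5 - 6 = (-3 + 3)*5 - 6 = 0*5 - 6 = 0 - 6 = -6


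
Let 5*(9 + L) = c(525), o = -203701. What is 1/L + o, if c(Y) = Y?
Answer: -19555295/96 ≈ -2.0370e+5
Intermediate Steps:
L = 96 (L = -9 + (⅕)*525 = -9 + 105 = 96)
1/L + o = 1/96 - 203701 = -19555295/96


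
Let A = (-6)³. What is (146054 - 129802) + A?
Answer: 16036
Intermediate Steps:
A = -216
(146054 - 129802) + A = (146054 - 129802) - 216 = 16252 - 216 = 16036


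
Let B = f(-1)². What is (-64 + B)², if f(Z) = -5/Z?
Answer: 1521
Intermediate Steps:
B = 25 (B = (-5/(-1))² = (-5*(-1))² = 5² = 25)
(-64 + B)² = (-64 + 25)² = (-39)² = 1521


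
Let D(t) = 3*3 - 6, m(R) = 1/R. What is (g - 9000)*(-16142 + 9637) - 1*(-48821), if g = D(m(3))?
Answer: 58574306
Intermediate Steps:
m(R) = 1/R
D(t) = 3 (D(t) = 9 - 6 = 3)
g = 3
(g - 9000)*(-16142 + 9637) - 1*(-48821) = (3 - 9000)*(-16142 + 9637) - 1*(-48821) = -8997*(-6505) + 48821 = 58525485 + 48821 = 58574306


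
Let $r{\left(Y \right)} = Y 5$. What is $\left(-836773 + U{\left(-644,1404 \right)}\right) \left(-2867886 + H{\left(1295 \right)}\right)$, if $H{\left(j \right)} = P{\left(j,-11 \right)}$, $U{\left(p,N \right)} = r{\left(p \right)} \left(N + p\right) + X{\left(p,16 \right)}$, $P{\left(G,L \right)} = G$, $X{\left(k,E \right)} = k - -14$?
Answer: $9415613398373$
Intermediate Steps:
$r{\left(Y \right)} = 5 Y$
$X{\left(k,E \right)} = 14 + k$ ($X{\left(k,E \right)} = k + 14 = 14 + k$)
$U{\left(p,N \right)} = 14 + p + 5 p \left(N + p\right)$ ($U{\left(p,N \right)} = 5 p \left(N + p\right) + \left(14 + p\right) = 14 + p + 5 p \left(N + p\right)$)
$H{\left(j \right)} = j$
$\left(-836773 + U{\left(-644,1404 \right)}\right) \left(-2867886 + H{\left(1295 \right)}\right) = \left(-836773 + \left(14 - 644 + 5 \left(-644\right)^{2} + 5 \cdot 1404 \left(-644\right)\right)\right) \left(-2867886 + 1295\right) = \left(-836773 + \left(14 - 644 + 5 \cdot 414736 - 4520880\right)\right) \left(-2866591\right) = \left(-836773 + \left(14 - 644 + 2073680 - 4520880\right)\right) \left(-2866591\right) = \left(-836773 - 2447830\right) \left(-2866591\right) = \left(-3284603\right) \left(-2866591\right) = 9415613398373$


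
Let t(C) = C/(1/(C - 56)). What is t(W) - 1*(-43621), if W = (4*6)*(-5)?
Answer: 64741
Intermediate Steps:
W = -120 (W = 24*(-5) = -120)
t(C) = C*(-56 + C) (t(C) = C/(1/(-56 + C)) = C*(-56 + C))
t(W) - 1*(-43621) = -120*(-56 - 120) - 1*(-43621) = -120*(-176) + 43621 = 21120 + 43621 = 64741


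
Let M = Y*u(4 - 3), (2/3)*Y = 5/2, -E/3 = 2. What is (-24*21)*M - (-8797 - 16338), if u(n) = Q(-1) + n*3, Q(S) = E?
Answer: 30805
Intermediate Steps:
E = -6 (E = -3*2 = -6)
Q(S) = -6
u(n) = -6 + 3*n (u(n) = -6 + n*3 = -6 + 3*n)
Y = 15/4 (Y = 3*(5/2)/2 = 3*(5*(1/2))/2 = (3/2)*(5/2) = 15/4 ≈ 3.7500)
M = -45/4 (M = 15*(-6 + 3*(4 - 3))/4 = 15*(-6 + 3*1)/4 = 15*(-6 + 3)/4 = (15/4)*(-3) = -45/4 ≈ -11.250)
(-24*21)*M - (-8797 - 16338) = -24*21*(-45/4) - (-8797 - 16338) = -504*(-45/4) - 1*(-25135) = 5670 + 25135 = 30805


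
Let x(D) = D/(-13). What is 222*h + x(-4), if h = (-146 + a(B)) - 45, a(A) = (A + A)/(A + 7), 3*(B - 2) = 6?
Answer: -6040354/143 ≈ -42240.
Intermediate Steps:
B = 4 (B = 2 + (1/3)*6 = 2 + 2 = 4)
a(A) = 2*A/(7 + A) (a(A) = (2*A)/(7 + A) = 2*A/(7 + A))
x(D) = -D/13 (x(D) = D*(-1/13) = -D/13)
h = -2093/11 (h = (-146 + 2*4/(7 + 4)) - 45 = (-146 + 2*4/11) - 45 = (-146 + 2*4*(1/11)) - 45 = (-146 + 8/11) - 45 = -1598/11 - 45 = -2093/11 ≈ -190.27)
222*h + x(-4) = 222*(-2093/11) - 1/13*(-4) = -464646/11 + 4/13 = -6040354/143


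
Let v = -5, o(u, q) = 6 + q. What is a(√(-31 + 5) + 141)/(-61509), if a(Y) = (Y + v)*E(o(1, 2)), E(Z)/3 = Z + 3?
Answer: -1496/20503 - 11*I*√26/20503 ≈ -0.072965 - 0.0027357*I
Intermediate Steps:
E(Z) = 9 + 3*Z (E(Z) = 3*(Z + 3) = 3*(3 + Z) = 9 + 3*Z)
a(Y) = -165 + 33*Y (a(Y) = (Y - 5)*(9 + 3*(6 + 2)) = (-5 + Y)*(9 + 3*8) = (-5 + Y)*(9 + 24) = (-5 + Y)*33 = -165 + 33*Y)
a(√(-31 + 5) + 141)/(-61509) = (-165 + 33*(√(-31 + 5) + 141))/(-61509) = (-165 + 33*(√(-26) + 141))*(-1/61509) = (-165 + 33*(I*√26 + 141))*(-1/61509) = (-165 + 33*(141 + I*√26))*(-1/61509) = (-165 + (4653 + 33*I*√26))*(-1/61509) = (4488 + 33*I*√26)*(-1/61509) = -1496/20503 - 11*I*√26/20503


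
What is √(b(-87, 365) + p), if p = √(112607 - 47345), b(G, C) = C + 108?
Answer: √(473 + √65262) ≈ 26.990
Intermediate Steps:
b(G, C) = 108 + C
p = √65262 ≈ 255.46
√(b(-87, 365) + p) = √((108 + 365) + √65262) = √(473 + √65262)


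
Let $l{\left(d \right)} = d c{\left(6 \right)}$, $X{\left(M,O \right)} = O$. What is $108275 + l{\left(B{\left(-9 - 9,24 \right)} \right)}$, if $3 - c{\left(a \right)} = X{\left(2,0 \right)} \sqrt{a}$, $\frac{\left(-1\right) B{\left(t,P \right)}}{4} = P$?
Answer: $107987$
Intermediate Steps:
$B{\left(t,P \right)} = - 4 P$
$c{\left(a \right)} = 3$ ($c{\left(a \right)} = 3 - 0 \sqrt{a} = 3 - 0 = 3 + 0 = 3$)
$l{\left(d \right)} = 3 d$ ($l{\left(d \right)} = d 3 = 3 d$)
$108275 + l{\left(B{\left(-9 - 9,24 \right)} \right)} = 108275 + 3 \left(\left(-4\right) 24\right) = 108275 + 3 \left(-96\right) = 108275 - 288 = 107987$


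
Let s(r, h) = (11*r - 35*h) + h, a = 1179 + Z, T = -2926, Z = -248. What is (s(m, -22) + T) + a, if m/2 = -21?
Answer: -1709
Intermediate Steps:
m = -42 (m = 2*(-21) = -42)
a = 931 (a = 1179 - 248 = 931)
s(r, h) = -34*h + 11*r (s(r, h) = (-35*h + 11*r) + h = -34*h + 11*r)
(s(m, -22) + T) + a = ((-34*(-22) + 11*(-42)) - 2926) + 931 = ((748 - 462) - 2926) + 931 = (286 - 2926) + 931 = -2640 + 931 = -1709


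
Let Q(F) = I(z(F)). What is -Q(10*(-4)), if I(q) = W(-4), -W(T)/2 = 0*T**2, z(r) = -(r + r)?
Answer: 0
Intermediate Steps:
z(r) = -2*r
W(T) = 0 (W(T) = -0*T**2 = -2*0 = 0)
I(q) = 0
Q(F) = 0
-Q(10*(-4)) = -1*0 = 0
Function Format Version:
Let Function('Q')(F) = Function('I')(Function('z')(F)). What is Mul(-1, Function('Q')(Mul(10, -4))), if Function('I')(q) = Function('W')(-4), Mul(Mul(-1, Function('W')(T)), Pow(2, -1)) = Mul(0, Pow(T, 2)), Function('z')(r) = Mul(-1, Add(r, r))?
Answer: 0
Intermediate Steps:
Function('z')(r) = Mul(-2, r) (Function('z')(r) = Mul(-1, Mul(2, r)) = Mul(-2, r))
Function('W')(T) = 0 (Function('W')(T) = Mul(-2, Mul(0, Pow(T, 2))) = Mul(-2, 0) = 0)
Function('I')(q) = 0
Function('Q')(F) = 0
Mul(-1, Function('Q')(Mul(10, -4))) = Mul(-1, 0) = 0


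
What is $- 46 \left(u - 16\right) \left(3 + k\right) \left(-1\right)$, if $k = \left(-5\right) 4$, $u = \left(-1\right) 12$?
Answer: $21896$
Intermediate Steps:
$u = -12$
$k = -20$
$- 46 \left(u - 16\right) \left(3 + k\right) \left(-1\right) = - 46 \left(-12 - 16\right) \left(3 - 20\right) \left(-1\right) = \left(-46\right) \left(-28\right) \left(\left(-17\right) \left(-1\right)\right) = 1288 \cdot 17 = 21896$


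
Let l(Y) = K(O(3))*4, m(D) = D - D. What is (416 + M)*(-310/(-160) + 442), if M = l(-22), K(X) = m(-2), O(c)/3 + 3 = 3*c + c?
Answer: 184678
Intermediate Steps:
m(D) = 0
O(c) = -9 + 12*c (O(c) = -9 + 3*(3*c + c) = -9 + 3*(4*c) = -9 + 12*c)
K(X) = 0
l(Y) = 0 (l(Y) = 0*4 = 0)
M = 0
(416 + M)*(-310/(-160) + 442) = (416 + 0)*(-310/(-160) + 442) = 416*(-310*(-1/160) + 442) = 416*(31/16 + 442) = 416*(7103/16) = 184678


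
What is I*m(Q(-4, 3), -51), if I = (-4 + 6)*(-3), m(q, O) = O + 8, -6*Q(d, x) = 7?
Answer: 258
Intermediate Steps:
Q(d, x) = -7/6 (Q(d, x) = -⅙*7 = -7/6)
m(q, O) = 8 + O
I = -6 (I = 2*(-3) = -6)
I*m(Q(-4, 3), -51) = -6*(8 - 51) = -6*(-43) = 258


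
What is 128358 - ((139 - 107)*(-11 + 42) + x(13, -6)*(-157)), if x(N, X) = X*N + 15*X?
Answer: 100990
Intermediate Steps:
x(N, X) = 15*X + N*X (x(N, X) = N*X + 15*X = 15*X + N*X)
128358 - ((139 - 107)*(-11 + 42) + x(13, -6)*(-157)) = 128358 - ((139 - 107)*(-11 + 42) - 6*(15 + 13)*(-157)) = 128358 - (32*31 - 6*28*(-157)) = 128358 - (992 - 168*(-157)) = 128358 - (992 + 26376) = 128358 - 1*27368 = 128358 - 27368 = 100990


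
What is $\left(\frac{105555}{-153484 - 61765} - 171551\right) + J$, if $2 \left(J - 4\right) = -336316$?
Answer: $- \frac{73121267100}{215249} \approx -3.3971 \cdot 10^{5}$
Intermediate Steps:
$J = -168154$ ($J = 4 + \frac{1}{2} \left(-336316\right) = 4 - 168158 = -168154$)
$\left(\frac{105555}{-153484 - 61765} - 171551\right) + J = \left(\frac{105555}{-153484 - 61765} - 171551\right) - 168154 = \left(\frac{105555}{-215249} - 171551\right) - 168154 = \left(105555 \left(- \frac{1}{215249}\right) - 171551\right) - 168154 = \left(- \frac{105555}{215249} - 171551\right) - 168154 = - \frac{36926286754}{215249} - 168154 = - \frac{73121267100}{215249}$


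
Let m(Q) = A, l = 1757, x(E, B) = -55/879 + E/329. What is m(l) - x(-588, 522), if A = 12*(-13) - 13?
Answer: -6905476/41313 ≈ -167.15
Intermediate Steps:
A = -169 (A = -156 - 13 = -169)
x(E, B) = -55/879 + E/329 (x(E, B) = -55*1/879 + E*(1/329) = -55/879 + E/329)
m(Q) = -169
m(l) - x(-588, 522) = -169 - (-55/879 + (1/329)*(-588)) = -169 - (-55/879 - 84/47) = -169 - 1*(-76421/41313) = -169 + 76421/41313 = -6905476/41313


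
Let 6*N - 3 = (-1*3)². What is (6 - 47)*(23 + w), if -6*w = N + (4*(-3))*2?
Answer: -3280/3 ≈ -1093.3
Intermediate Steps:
N = 2 (N = ½ + (-1*3)²/6 = ½ + (⅙)*(-3)² = ½ + (⅙)*9 = ½ + 3/2 = 2)
w = 11/3 (w = -(2 + (4*(-3))*2)/6 = -(2 - 12*2)/6 = -(2 - 24)/6 = -⅙*(-22) = 11/3 ≈ 3.6667)
(6 - 47)*(23 + w) = (6 - 47)*(23 + 11/3) = -41*80/3 = -3280/3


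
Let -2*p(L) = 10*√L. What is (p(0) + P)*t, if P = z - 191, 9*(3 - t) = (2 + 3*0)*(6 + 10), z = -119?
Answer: 1550/9 ≈ 172.22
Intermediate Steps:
p(L) = -5*√L
t = -5/9 (t = 3 - (2 + 3*0)*(6 + 10)/9 = 3 - (2 + 0)*16/9 = 3 - 2*16/9 = 3 - ⅑*32 = 3 - 32/9 = -5/9 ≈ -0.55556)
P = -310 (P = -119 - 191 = -310)
(p(0) + P)*t = (-5*√0 - 310)*(-5/9) = (-5*0 - 310)*(-5/9) = (0 - 310)*(-5/9) = -310*(-5/9) = 1550/9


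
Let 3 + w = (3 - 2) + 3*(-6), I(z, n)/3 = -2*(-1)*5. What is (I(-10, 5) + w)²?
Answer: 100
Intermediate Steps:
I(z, n) = 30 (I(z, n) = 3*(-2*(-1)*5) = 3*(2*5) = 3*10 = 30)
w = -20 (w = -3 + ((3 - 2) + 3*(-6)) = -3 + (1 - 18) = -3 - 17 = -20)
(I(-10, 5) + w)² = (30 - 20)² = 10² = 100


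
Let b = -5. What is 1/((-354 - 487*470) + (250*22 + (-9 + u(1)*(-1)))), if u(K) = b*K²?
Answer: -1/223748 ≈ -4.4693e-6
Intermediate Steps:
u(K) = -5*K²
1/((-354 - 487*470) + (250*22 + (-9 + u(1)*(-1)))) = 1/((-354 - 487*470) + (250*22 + (-9 - 5*1²*(-1)))) = 1/((-354 - 228890) + (5500 + (-9 - 5*1*(-1)))) = 1/(-229244 + (5500 + (-9 - 5*(-1)))) = 1/(-229244 + (5500 + (-9 + 5))) = 1/(-229244 + (5500 - 4)) = 1/(-229244 + 5496) = 1/(-223748) = -1/223748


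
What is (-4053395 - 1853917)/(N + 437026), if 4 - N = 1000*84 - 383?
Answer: -5907312/353413 ≈ -16.715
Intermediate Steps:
N = -83613 (N = 4 - (1000*84 - 383) = 4 - (84000 - 383) = 4 - 1*83617 = 4 - 83617 = -83613)
(-4053395 - 1853917)/(N + 437026) = (-4053395 - 1853917)/(-83613 + 437026) = -5907312/353413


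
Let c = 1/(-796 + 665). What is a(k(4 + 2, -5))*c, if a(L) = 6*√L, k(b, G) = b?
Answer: -6*√6/131 ≈ -0.11219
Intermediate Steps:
c = -1/131 (c = 1/(-131) = -1/131 ≈ -0.0076336)
a(k(4 + 2, -5))*c = (6*√(4 + 2))*(-1/131) = (6*√6)*(-1/131) = -6*√6/131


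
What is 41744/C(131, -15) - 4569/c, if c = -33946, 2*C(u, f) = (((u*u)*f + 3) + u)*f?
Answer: 20466836983/131004912390 ≈ 0.15623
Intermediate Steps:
C(u, f) = f*(3 + u + f*u²)/2 (C(u, f) = ((((u*u)*f + 3) + u)*f)/2 = (((u²*f + 3) + u)*f)/2 = (((f*u² + 3) + u)*f)/2 = (((3 + f*u²) + u)*f)/2 = ((3 + u + f*u²)*f)/2 = (f*(3 + u + f*u²))/2 = f*(3 + u + f*u²)/2)
41744/C(131, -15) - 4569/c = 41744/(((½)*(-15)*(3 + 131 - 15*131²))) - 4569/(-33946) = 41744/(((½)*(-15)*(3 + 131 - 15*17161))) - 4569*(-1/33946) = 41744/(((½)*(-15)*(3 + 131 - 257415))) + 4569/33946 = 41744/(((½)*(-15)*(-257281))) + 4569/33946 = 41744/(3859215/2) + 4569/33946 = 41744*(2/3859215) + 4569/33946 = 83488/3859215 + 4569/33946 = 20466836983/131004912390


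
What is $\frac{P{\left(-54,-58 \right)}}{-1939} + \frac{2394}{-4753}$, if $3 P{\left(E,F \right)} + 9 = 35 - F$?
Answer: $- \frac{97450}{188083} \approx -0.51812$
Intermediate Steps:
$P{\left(E,F \right)} = \frac{26}{3} - \frac{F}{3}$ ($P{\left(E,F \right)} = -3 + \frac{35 - F}{3} = -3 - \left(- \frac{35}{3} + \frac{F}{3}\right) = \frac{26}{3} - \frac{F}{3}$)
$\frac{P{\left(-54,-58 \right)}}{-1939} + \frac{2394}{-4753} = \frac{\frac{26}{3} - - \frac{58}{3}}{-1939} + \frac{2394}{-4753} = \left(\frac{26}{3} + \frac{58}{3}\right) \left(- \frac{1}{1939}\right) + 2394 \left(- \frac{1}{4753}\right) = 28 \left(- \frac{1}{1939}\right) - \frac{342}{679} = - \frac{4}{277} - \frac{342}{679} = - \frac{97450}{188083}$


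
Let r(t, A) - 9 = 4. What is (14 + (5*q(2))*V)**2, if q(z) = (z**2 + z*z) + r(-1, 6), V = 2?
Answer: 50176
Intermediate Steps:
r(t, A) = 13 (r(t, A) = 9 + 4 = 13)
q(z) = 13 + 2*z**2 (q(z) = (z**2 + z*z) + 13 = (z**2 + z**2) + 13 = 2*z**2 + 13 = 13 + 2*z**2)
(14 + (5*q(2))*V)**2 = (14 + (5*(13 + 2*2**2))*2)**2 = (14 + (5*(13 + 2*4))*2)**2 = (14 + (5*(13 + 8))*2)**2 = (14 + (5*21)*2)**2 = (14 + 105*2)**2 = (14 + 210)**2 = 224**2 = 50176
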